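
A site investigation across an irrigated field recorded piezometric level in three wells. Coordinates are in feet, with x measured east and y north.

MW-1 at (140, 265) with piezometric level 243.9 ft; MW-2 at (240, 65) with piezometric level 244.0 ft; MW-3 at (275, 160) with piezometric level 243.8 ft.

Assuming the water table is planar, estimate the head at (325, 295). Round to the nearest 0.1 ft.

243.5 ft

Taking MW-1 as reference: MW-2−MW-1 = (100, -200, +0.1); MW-3−MW-1 = (135, -105, -0.1).
Solve a·Δx + b·Δy = Δh: det = 100·(-105) − 135·(-200) = 16500.
∂h/∂x = [(+0.1)·(-105) − (-0.1)·(-200)] / 16500 = -0.001848
∂h/∂y = [100·(-0.1) − 135·(+0.1)] / 16500 = -0.001424
h(325, 295) = 243.9 + (-0.001848)·(185) + (-0.001424)·(30) = 243.9 -0.342 -0.043 = 243.515 ft.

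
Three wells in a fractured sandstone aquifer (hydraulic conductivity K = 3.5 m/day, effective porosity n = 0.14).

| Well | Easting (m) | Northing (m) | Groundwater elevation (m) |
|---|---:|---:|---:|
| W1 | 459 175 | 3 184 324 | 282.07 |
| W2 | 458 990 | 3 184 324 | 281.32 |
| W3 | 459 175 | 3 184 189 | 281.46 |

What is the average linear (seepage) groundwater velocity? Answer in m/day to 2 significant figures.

0.15 m/day

∂h/∂x = (281.32 − 282.07) / (458990 − 459175) = +0.004054
∂h/∂y = (281.46 − 282.07) / (3184189 − 3184324) = +0.004519
|∇h| = √(0.004054² + 0.004519²) = 0.006071
Seepage velocity v = K·i/n = 3.5 × 0.006071 / 0.14 = 0.1518 m/day.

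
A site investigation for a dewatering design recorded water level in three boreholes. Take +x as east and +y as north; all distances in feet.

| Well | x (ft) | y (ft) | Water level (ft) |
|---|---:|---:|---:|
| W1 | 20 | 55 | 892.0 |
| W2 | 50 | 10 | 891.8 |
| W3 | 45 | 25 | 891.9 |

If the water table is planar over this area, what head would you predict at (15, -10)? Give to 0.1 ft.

Taking W1 as reference: W2−W1 = (30, -45, -0.2); W3−W1 = (25, -30, -0.1).
Solve a·Δx + b·Δy = Δh: det = 30·(-30) − 25·(-45) = 225.
∂h/∂x = [(-0.2)·(-30) − (-0.1)·(-45)] / 225 = +0.006667
∂h/∂y = [30·(-0.1) − 25·(-0.2)] / 225 = +0.008889
h(15, -10) = 892.0 + (+0.006667)·(-5) + (+0.008889)·(-65) = 892.0 -0.033 -0.578 = 891.389 ft.

891.4 ft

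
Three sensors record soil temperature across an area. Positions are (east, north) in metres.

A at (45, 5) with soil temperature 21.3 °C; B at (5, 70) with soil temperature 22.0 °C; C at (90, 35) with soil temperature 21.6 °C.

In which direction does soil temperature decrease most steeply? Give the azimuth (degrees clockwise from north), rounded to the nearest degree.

Three-point gradient (reference A): Δ to B = (-40, 65, +0.7), Δ to C = (45, 30, +0.3).
∂T/∂x = -0.0003636, ∂T/∂y = +0.01055 (det = -4125).
Steepest decrease is along −∇f: components (+0.0003636 E, -0.01055 N).
Azimuth = atan2(+0.0003636, -0.01055) = 178.0° ≈ 178°.

178°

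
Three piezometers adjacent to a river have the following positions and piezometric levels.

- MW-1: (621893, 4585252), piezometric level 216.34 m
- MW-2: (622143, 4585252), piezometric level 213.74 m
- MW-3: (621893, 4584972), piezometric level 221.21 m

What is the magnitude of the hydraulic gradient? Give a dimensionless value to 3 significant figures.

∂h/∂x = (213.74 − 216.34) / (622143 − 621893) = -0.01040
∂h/∂y = (221.21 − 216.34) / (4584972 − 4585252) = -0.01739
|∇h| = √(-0.01040² + -0.01739²) = 0.02026

0.0203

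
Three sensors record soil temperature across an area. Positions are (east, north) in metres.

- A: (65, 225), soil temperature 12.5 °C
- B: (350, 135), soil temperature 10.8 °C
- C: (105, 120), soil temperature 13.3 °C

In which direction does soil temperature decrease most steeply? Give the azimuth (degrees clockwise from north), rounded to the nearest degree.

040°

Differences from A: to B (Δx, Δy, Δh) = (285, -90, -1.7); to C = (40, -105, +0.8).
Determinant of the coordinate differences = 285·(-105) − 40·(-90) = -26325.
∂T/∂x = [(-1.7)·(-105) − (+0.8)·(-90)] / -26325 = -0.009516
∂T/∂y = [285·(+0.8) − 40·(-1.7)] / -26325 = -0.01124
Steepest decrease is along −∇f: components (+0.009516 E, +0.01124 N).
Azimuth = atan2(+0.009516, +0.01124) = 40.2° ≈ 040°.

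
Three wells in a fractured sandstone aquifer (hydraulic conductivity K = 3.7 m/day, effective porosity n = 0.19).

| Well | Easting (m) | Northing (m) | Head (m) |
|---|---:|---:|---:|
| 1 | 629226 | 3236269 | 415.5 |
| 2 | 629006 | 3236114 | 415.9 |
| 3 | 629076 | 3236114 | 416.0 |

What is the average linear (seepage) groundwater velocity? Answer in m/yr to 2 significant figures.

Taking 1 as reference: 2−1 = (-220, -155, +0.4); 3−1 = (-150, -155, +0.5).
Solve a·Δx + b·Δy = Δh: det = (-220)·(-155) − (-150)·(-155) = 10850.
∂h/∂x = [(+0.4)·(-155) − (+0.5)·(-155)] / 10850 = +0.001429
∂h/∂y = [(-220)·(+0.5) − (-150)·(+0.4)] / 10850 = -0.004608
|∇h| = √(0.001429² + -0.004608²) = 0.004824
Seepage velocity v = K·i/n = 3.7 × 0.004824 / 0.19 = 0.09394 m/day = 34.31 m/yr.

34 m/yr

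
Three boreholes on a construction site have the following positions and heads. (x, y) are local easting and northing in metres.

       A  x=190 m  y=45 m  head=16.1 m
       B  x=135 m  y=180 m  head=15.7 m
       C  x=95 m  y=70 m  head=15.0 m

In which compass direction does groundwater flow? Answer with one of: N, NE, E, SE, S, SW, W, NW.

W

Three-point gradient (reference A): Δ to B = (-55, 135, -0.4), Δ to C = (-95, 25, -1.1).
∂h/∂x = +0.01210, ∂h/∂y = +0.001965 (det = 11450).
Flow = −∇h = (-0.01210 east, -0.001965 north), which points west.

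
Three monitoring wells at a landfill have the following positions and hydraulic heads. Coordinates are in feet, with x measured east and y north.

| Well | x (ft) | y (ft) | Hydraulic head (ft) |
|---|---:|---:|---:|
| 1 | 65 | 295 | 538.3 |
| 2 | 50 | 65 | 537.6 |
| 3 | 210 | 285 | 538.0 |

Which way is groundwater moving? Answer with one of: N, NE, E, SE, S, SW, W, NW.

SE

With h = a·x + b·y + c and 1 as origin, the differences give:
  (-15)·a + (-230)·b = -0.7
  145·a + (-10)·b = -0.3
Eliminate b (×(-10) and ×(-230), subtract): 33500·a = -62.00 → a = ∂h/∂x = -0.001851
Back-substitute: b = ∂h/∂y = +0.003164.
Flow = −∇h = (+0.001851 east, -0.003164 north), which points southeast.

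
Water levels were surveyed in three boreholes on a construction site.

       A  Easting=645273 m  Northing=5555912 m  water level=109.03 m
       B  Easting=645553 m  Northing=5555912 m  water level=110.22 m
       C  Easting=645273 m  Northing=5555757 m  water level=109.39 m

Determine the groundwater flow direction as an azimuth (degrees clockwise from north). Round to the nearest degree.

299°

∂h/∂x = (110.22 − 109.03) / (645553 − 645273) = +0.004250
∂h/∂y = (109.39 − 109.03) / (5555757 − 5555912) = -0.002323
Flow direction (−∇h) has components (-0.004250 E, +0.002323 N).
Azimuth = atan2(E, N) = atan2(-0.004250, +0.002323) = 298.7° ≈ 299°.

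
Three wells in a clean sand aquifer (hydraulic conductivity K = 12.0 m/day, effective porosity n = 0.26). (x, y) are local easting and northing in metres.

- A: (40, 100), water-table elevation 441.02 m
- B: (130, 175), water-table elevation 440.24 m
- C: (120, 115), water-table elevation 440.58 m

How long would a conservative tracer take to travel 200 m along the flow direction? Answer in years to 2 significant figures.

1.8 years

Taking A as reference: B−A = (90, 75, -0.78); C−A = (80, 15, -0.44).
Solve a·Δx + b·Δy = Δh: det = 90·15 − 80·75 = -4650.
∂h/∂x = [(-0.78)·15 − (-0.44)·75] / -4650 = -0.004581
∂h/∂y = [90·(-0.44) − 80·(-0.78)] / -4650 = -0.004903
|∇h| = √(-0.004581² + -0.004903²) = 0.00671
Seepage velocity v = K·i/n = 12.0 × 0.00671 / 0.26 = 0.3097 m/day.
t = 200 / 0.3097 = 645.8 days = 1.77 years.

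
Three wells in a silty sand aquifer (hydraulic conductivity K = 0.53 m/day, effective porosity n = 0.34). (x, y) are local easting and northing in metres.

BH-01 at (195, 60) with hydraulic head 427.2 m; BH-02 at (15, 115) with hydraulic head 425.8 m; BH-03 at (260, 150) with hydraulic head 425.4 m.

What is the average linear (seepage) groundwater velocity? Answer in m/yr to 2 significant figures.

12 m/yr

Differences from BH-01: to BH-02 (Δx, Δy, Δh) = (-180, 55, -1.4); to BH-03 = (65, 90, -1.8).
Determinant of the coordinate differences = (-180)·90 − 65·55 = -19775.
∂h/∂x = [(-1.4)·90 − (-1.8)·55] / -19775 = +0.001365
∂h/∂y = [(-180)·(-1.8) − 65·(-1.4)] / -19775 = -0.02099
|∇h| = √(0.001365² + -0.02099²) = 0.02103
Seepage velocity v = K·i/n = 0.53 × 0.02103 / 0.34 = 0.03278 m/day = 11.97 m/yr.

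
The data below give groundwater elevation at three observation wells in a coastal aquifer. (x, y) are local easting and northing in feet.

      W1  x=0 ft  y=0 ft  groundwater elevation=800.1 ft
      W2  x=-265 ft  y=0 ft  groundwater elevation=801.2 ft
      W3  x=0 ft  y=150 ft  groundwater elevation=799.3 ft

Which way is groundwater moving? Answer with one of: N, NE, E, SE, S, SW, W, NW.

NE

∂h/∂x = (801.2 − 800.1) / (-265 − 0) = -0.004151
∂h/∂y = (799.3 − 800.1) / (150 − 0) = -0.005333
Flow = −∇h = (+0.004151 east, +0.005333 north), which points northeast.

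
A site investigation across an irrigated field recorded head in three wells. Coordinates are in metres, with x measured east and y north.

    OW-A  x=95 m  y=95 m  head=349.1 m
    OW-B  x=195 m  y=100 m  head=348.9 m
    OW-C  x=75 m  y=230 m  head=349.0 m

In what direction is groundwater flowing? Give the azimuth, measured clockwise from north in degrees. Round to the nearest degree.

With h = a·x + b·y + c and OW-A as origin, the differences give:
  100·a + 5·b = -0.2
  (-20)·a + 135·b = -0.1
Eliminate b (×135 and ×5, subtract): 13600·a = -26.50 → a = ∂h/∂x = -0.001949
Back-substitute: b = ∂h/∂y = -0.001029.
Flow direction (−∇h) has components (+0.001949 E, +0.001029 N).
Azimuth = atan2(E, N) = atan2(+0.001949, +0.001029) = 62.2° ≈ 062°.

062°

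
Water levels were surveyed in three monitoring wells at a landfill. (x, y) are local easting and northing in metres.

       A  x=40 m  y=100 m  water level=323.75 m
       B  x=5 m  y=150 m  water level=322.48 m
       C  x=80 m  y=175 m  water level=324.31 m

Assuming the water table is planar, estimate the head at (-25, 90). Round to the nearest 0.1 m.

Three-point gradient (reference A): Δ to B = (-35, 50, -1.27), Δ to C = (40, 75, +0.56).
∂h/∂x = +0.02665, ∂h/∂y = -0.006746 (det = -4625).
h(-25, 90) = 323.75 + (+0.02665)·(-65) + (-0.006746)·(-10) = 323.75 -1.732 +0.067 = 322.085 m.

322.1 m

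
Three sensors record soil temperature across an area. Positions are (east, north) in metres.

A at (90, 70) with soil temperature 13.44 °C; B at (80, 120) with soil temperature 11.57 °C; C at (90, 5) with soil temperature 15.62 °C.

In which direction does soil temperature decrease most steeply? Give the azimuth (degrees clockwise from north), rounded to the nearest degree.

With T = a·x + b·y + c and A as origin, the differences give:
  (-10)·a + 50·b = -1.87
  0·a + (-65)·b = +2.18
Eliminate b (×(-65) and ×50, subtract): 650·a = 12.550 → a = ∂T/∂x = +0.01931
Back-substitute: b = ∂T/∂y = -0.03354.
Steepest decrease is along −∇f: components (-0.01931 E, +0.03354 N).
Azimuth = atan2(-0.01931, +0.03354) = 330.1° ≈ 330°.

330°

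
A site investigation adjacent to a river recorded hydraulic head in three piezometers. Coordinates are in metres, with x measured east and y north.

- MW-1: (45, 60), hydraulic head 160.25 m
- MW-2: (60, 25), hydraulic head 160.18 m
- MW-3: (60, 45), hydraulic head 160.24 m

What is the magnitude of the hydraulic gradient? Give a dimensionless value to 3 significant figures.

0.00380

Taking MW-1 as reference: MW-2−MW-1 = (15, -35, -0.07); MW-3−MW-1 = (15, -15, -0.01).
Solve a·Δx + b·Δy = Δh: det = 15·(-15) − 15·(-35) = 300.
∂h/∂x = [(-0.07)·(-15) − (-0.01)·(-35)] / 300 = +0.002333
∂h/∂y = [15·(-0.01) − 15·(-0.07)] / 300 = +0.003000
|∇h| = √(0.002333² + 0.003000²) = 0.0038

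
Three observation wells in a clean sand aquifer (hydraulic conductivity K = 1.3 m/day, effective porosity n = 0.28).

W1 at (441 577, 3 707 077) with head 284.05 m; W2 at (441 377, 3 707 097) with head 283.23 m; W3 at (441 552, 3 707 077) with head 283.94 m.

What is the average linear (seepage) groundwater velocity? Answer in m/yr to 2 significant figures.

Three-point gradient (reference W1): Δ to W2 = (-200, 20, -0.82), Δ to W3 = (-25, 0, -0.11).
∂h/∂x = +0.004400, ∂h/∂y = +0.003000 (det = 500).
|∇h| = √(0.004400² + 0.003000²) = 0.005325
Seepage velocity v = K·i/n = 1.3 × 0.005325 / 0.28 = 0.02472 m/day = 9.029 m/yr.

9.0 m/yr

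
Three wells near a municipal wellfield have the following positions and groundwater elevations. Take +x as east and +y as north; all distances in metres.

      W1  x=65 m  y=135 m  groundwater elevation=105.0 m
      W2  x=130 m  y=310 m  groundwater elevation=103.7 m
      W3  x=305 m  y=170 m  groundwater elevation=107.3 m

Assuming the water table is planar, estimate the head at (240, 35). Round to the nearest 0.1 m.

108.1 m

Differences from W1: to W2 (Δx, Δy, Δh) = (65, 175, -1.3); to W3 = (240, 35, +2.3).
Solve a·Δx + b·Δy = Δh: det = 65·35 − 240·175 = -39725.
∂h/∂x = [(-1.3)·35 − (+2.3)·175] / -39725 = +0.01128
∂h/∂y = [65·(+2.3) − 240·(-1.3)] / -39725 = -0.01162
h(240, 35) = 105.0 + (+0.01128)·(175) + (-0.01162)·(-100) = 105.0 +1.974 +1.162 = 108.135 m.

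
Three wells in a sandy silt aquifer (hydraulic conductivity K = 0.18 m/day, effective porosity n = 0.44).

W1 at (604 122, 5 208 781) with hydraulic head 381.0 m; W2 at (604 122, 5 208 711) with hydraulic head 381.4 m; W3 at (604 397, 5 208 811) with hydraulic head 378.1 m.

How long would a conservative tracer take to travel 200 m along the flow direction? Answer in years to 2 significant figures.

With h = a·x + b·y + c and W1 as origin, the differences give:
  0·a + (-70)·b = +0.4
  275·a + 30·b = -2.9
Eliminate b (×30 and ×(-70), subtract): 19250·a = -191.00 → a = ∂h/∂x = -0.009922
Back-substitute: b = ∂h/∂y = -0.005714.
|∇h| = √(-0.009922² + -0.005714²) = 0.01145
Seepage velocity v = K·i/n = 0.18 × 0.01145 / 0.44 = 0.004684 m/day.
t = 200 / 0.004684 = 4.27e+04 days = 117 years.

120 years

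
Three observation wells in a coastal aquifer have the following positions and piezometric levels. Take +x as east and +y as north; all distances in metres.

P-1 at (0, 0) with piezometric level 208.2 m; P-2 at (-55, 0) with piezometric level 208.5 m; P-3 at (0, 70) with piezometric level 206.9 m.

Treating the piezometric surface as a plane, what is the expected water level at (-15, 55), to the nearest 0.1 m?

207.3 m

∂h/∂x = (208.5 − 208.2) / (-55 − 0) = -0.005455
∂h/∂y = (206.9 − 208.2) / (70 − 0) = -0.01857
h(-15, 55) = 208.2 + (-0.005455)·(-15) + (-0.01857)·(55) = 208.2 +0.082 -1.021 = 207.260 m.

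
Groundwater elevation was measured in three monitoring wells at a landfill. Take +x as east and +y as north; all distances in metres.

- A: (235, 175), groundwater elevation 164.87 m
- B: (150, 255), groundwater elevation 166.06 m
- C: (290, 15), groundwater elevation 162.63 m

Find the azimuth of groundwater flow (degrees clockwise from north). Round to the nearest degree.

175°

Three-point gradient (reference A): Δ to B = (-85, 80, +1.19), Δ to C = (55, -160, -2.24).
∂h/∂x = -0.001217, ∂h/∂y = +0.01358 (det = 9200).
Flow direction (−∇h) has components (+0.001217 E, -0.01358 N).
Azimuth = atan2(E, N) = atan2(+0.001217, -0.01358) = 174.9° ≈ 175°.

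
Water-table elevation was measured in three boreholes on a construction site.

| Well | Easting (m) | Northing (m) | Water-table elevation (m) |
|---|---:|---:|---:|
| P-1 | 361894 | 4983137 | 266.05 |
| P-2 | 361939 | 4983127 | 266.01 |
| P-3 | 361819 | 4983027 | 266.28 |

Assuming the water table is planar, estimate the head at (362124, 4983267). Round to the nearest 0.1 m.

Taking P-1 as reference: P-2−P-1 = (45, -10, -0.04); P-3−P-1 = (-75, -110, +0.23).
Solve a·Δx + b·Δy = Δh: det = 45·(-110) − (-75)·(-10) = -5700.
∂h/∂x = [(-0.04)·(-110) − (+0.23)·(-10)] / -5700 = -0.001175
∂h/∂y = [45·(+0.23) − (-75)·(-0.04)] / -5700 = -0.001289
h(362124, 4983267) = 266.05 + (-0.001175)·(230) + (-0.001289)·(130) = 266.05 -0.270 -0.168 = 265.612 m.

265.6 m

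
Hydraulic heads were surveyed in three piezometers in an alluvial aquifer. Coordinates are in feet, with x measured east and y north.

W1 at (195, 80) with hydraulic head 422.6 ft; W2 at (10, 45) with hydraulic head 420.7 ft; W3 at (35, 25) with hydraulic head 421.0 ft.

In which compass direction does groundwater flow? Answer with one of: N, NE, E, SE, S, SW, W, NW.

Differences from W1: to W2 (Δx, Δy, Δh) = (-185, -35, -1.9); to W3 = (-160, -55, -1.6).
Determinant of the coordinate differences = (-185)·(-55) − (-160)·(-35) = 4575.
∂h/∂x = [(-1.9)·(-55) − (-1.6)·(-35)] / 4575 = +0.01060
∂h/∂y = [(-185)·(-1.6) − (-160)·(-1.9)] / 4575 = -0.001749
Flow = −∇h = (-0.01060 east, +0.001749 north), which points west.

W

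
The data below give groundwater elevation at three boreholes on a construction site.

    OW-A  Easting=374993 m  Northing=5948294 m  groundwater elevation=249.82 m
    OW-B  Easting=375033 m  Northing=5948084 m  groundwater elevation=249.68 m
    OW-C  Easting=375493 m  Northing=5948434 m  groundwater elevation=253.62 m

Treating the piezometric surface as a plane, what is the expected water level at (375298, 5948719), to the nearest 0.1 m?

252.8 m

With h = a·x + b·y + c and OW-A as origin, the differences give:
  40·a + (-210)·b = -0.14
  500·a + 140·b = +3.80
Eliminate b (×140 and ×(-210), subtract): 110600·a = 778.400 → a = ∂h/∂x = +0.007038
Back-substitute: b = ∂h/∂y = +0.002007.
h(375298, 5948719) = 249.82 + (+0.007038)·(305) + (+0.002007)·(425) = 249.82 +2.147 +0.853 = 252.820 m.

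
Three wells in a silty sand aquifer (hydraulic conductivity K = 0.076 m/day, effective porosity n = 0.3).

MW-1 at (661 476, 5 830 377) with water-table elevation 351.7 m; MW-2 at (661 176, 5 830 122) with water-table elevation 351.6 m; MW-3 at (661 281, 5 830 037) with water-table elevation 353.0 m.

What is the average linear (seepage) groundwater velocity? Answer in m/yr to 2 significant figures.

0.97 m/yr

Three-point gradient (reference MW-1): Δ to MW-2 = (-300, -255, -0.1), Δ to MW-3 = (-195, -340, +1.3).
∂h/∂x = +0.006992, ∂h/∂y = -0.007834 (det = 52275).
|∇h| = √(0.006992² + -0.007834²) = 0.0105
Seepage velocity v = K·i/n = 0.076 × 0.0105 / 0.3 = 0.00266 m/day = 0.9716 m/yr.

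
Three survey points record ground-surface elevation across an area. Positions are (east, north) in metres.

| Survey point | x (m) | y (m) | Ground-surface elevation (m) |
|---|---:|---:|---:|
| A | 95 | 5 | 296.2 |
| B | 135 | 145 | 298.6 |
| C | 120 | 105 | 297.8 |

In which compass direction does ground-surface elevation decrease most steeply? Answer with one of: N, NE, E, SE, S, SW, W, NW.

W

Differences from A: to B (Δx, Δy, Δh) = (40, 140, +2.4); to C = (25, 100, +1.6).
Solve a·Δx + b·Δy = Δz: det = 40·100 − 25·140 = 500.
∂z/∂x = [(+2.4)·100 − (+1.6)·140] / 500 = +0.03200
∂z/∂y = [40·(+1.6) − 25·(+2.4)] / 500 = +0.008000
Steepest decrease is along −∇f = (-0.03200 E, -0.008000 N) → west.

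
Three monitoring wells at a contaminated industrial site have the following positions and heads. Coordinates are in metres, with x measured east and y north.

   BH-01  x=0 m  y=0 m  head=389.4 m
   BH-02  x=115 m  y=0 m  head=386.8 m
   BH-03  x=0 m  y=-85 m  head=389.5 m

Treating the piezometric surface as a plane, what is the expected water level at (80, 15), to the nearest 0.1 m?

387.6 m

∂h/∂x = (386.8 − 389.4) / (115 − 0) = -0.02261
∂h/∂y = (389.5 − 389.4) / (-85 − 0) = -0.001176
h(80, 15) = 389.4 + (-0.02261)·(80) + (-0.001176)·(15) = 389.4 -1.809 -0.018 = 387.574 m.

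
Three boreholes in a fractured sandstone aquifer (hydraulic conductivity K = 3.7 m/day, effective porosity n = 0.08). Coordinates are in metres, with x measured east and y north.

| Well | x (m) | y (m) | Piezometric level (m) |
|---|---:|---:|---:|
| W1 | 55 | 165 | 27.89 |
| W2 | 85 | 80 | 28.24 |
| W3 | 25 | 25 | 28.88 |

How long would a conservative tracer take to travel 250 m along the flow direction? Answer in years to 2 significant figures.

1.9 years

With h = a·x + b·y + c and W1 as origin, the differences give:
  30·a + (-85)·b = +0.35
  (-30)·a + (-140)·b = +0.99
Eliminate b (×(-140) and ×(-85), subtract): -6750·a = 35.150 → a = ∂h/∂x = -0.005207
Back-substitute: b = ∂h/∂y = -0.005956.
|∇h| = √(-0.005207² + -0.005956²) = 0.007911
Seepage velocity v = K·i/n = 3.7 × 0.007911 / 0.08 = 0.3659 m/day.
t = 250 / 0.3659 = 683.2 days = 1.87 years.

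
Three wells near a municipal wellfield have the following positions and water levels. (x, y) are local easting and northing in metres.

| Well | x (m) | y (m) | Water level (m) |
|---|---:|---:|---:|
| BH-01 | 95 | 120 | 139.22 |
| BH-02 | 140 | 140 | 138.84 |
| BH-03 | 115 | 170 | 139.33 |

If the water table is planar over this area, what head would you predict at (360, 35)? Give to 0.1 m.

135.6 m

Differences from BH-01: to BH-02 (Δx, Δy, Δh) = (45, 20, -0.38); to BH-03 = (20, 50, +0.11).
Solve a·Δx + b·Δy = Δh: det = 45·50 − 20·20 = 1850.
∂h/∂x = [(-0.38)·50 − (+0.11)·20] / 1850 = -0.01146
∂h/∂y = [45·(+0.11) − 20·(-0.38)] / 1850 = +0.006784
h(360, 35) = 139.22 + (-0.01146)·(265) + (+0.006784)·(-85) = 139.22 -3.037 -0.577 = 135.607 m.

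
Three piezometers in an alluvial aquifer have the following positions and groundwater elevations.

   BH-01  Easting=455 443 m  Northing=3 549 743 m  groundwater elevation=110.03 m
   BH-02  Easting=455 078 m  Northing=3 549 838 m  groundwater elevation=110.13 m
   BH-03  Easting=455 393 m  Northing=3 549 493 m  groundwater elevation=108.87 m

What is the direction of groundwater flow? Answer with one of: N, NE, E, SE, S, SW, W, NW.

With h = a·x + b·y + c and BH-01 as origin, the differences give:
  (-365)·a + 95·b = +0.10
  (-50)·a + (-250)·b = -1.16
Eliminate b (×(-250) and ×95, subtract): 96000·a = 85.200 → a = ∂h/∂x = +0.0008875
Back-substitute: b = ∂h/∂y = +0.004462.
Flow = −∇h = (-0.0008875 east, -0.004462 north), which points south.

S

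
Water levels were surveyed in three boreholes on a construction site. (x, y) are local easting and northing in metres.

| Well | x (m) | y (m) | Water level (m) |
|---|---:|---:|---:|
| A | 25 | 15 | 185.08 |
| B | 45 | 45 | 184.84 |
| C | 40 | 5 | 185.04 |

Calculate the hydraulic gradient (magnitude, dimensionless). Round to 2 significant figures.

0.0070

Taking A as reference: B−A = (20, 30, -0.24); C−A = (15, -10, -0.04).
Solve a·Δx + b·Δy = Δh: det = 20·(-10) − 15·30 = -650.
∂h/∂x = [(-0.24)·(-10) − (-0.04)·30] / -650 = -0.005538
∂h/∂y = [20·(-0.04) − 15·(-0.24)] / -650 = -0.004308
|∇h| = √(-0.005538² + -0.004308²) = 0.007016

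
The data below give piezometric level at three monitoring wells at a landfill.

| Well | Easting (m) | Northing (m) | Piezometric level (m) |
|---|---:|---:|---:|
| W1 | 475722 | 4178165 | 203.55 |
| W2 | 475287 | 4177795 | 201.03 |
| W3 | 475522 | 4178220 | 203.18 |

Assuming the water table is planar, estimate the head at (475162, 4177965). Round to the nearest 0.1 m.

Differences from W1: to W2 (Δx, Δy, Δh) = (-435, -370, -2.52); to W3 = (-200, 55, -0.37).
Solve a·Δx + b·Δy = Δh: det = (-435)·55 − (-200)·(-370) = -97925.
∂h/∂x = [(-2.52)·55 − (-0.37)·(-370)] / -97925 = +0.002813
∂h/∂y = [(-435)·(-0.37) − (-200)·(-2.52)] / -97925 = +0.003503
h(475162, 4177965) = 203.55 + (+0.002813)·(-560) + (+0.003503)·(-200) = 203.55 -1.575 -0.701 = 201.274 m.

201.3 m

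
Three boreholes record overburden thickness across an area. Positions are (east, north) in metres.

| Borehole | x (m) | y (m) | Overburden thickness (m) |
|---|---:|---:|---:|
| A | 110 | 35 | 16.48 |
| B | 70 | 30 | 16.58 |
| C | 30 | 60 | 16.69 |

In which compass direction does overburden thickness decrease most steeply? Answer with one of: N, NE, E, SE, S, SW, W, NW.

With d = a·x + b·y + c and A as origin, the differences give:
  (-40)·a + (-5)·b = +0.10
  (-80)·a + 25·b = +0.21
Eliminate b (×25 and ×(-5), subtract): -1400·a = 3.550 → a = ∂d/∂x = -0.002536
Back-substitute: b = ∂d/∂y = +0.0002857.
Steepest decrease is along −∇f = (+0.002536 E, -0.0002857 N) → east.

E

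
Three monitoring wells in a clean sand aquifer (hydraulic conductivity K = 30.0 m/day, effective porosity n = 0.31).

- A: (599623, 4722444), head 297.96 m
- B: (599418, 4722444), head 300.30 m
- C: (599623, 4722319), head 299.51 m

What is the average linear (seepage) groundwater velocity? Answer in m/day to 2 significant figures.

1.6 m/day

∂h/∂x = (300.30 − 297.96) / (599418 − 599623) = -0.01141
∂h/∂y = (299.51 − 297.96) / (4722319 − 4722444) = -0.01240
|∇h| = √(-0.01141² + -0.01240²) = 0.01685
Seepage velocity v = K·i/n = 30.0 × 0.01685 / 0.31 = 1.631 m/day.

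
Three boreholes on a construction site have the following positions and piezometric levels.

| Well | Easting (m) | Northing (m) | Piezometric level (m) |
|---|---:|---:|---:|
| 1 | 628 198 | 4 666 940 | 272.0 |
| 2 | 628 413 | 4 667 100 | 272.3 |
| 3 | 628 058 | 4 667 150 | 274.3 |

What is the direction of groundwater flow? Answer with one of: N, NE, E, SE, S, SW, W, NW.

SE

Three-point gradient (reference 1): Δ to 2 = (215, 160, +0.3), Δ to 3 = (-140, 210, +2.3).
∂h/∂x = -0.004515, ∂h/∂y = +0.007942 (det = 67550).
Flow = −∇h = (+0.004515 east, -0.007942 north), which points southeast.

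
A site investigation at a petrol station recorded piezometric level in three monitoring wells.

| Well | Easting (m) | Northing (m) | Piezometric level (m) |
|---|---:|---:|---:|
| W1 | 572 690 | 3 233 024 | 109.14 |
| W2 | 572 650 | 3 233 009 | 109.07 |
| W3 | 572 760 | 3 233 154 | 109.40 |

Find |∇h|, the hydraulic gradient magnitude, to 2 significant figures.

0.0018

With h = a·x + b·y + c and W1 as origin, the differences give:
  (-40)·a + (-15)·b = -0.07
  70·a + 130·b = +0.26
Eliminate b (×130 and ×(-15), subtract): -4150·a = -5.200 → a = ∂h/∂x = +0.001253
Back-substitute: b = ∂h/∂y = +0.001325.
|∇h| = √(0.001253² + 0.001325²) = 0.001824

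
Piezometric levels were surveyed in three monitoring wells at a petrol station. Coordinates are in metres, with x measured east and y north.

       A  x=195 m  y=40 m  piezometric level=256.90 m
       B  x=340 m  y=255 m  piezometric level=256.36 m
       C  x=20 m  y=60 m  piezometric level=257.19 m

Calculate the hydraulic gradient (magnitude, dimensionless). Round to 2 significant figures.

0.0022

Taking A as reference: B−A = (145, 215, -0.54); C−A = (-175, 20, +0.29).
Determinant of the coordinate differences = 145·20 − (-175)·215 = 40525.
∂h/∂x = [(-0.54)·20 − (+0.29)·215] / 40525 = -0.001805
∂h/∂y = [145·(+0.29) − (-175)·(-0.54)] / 40525 = -0.001294
|∇h| = √(-0.001805² + -0.001294²) = 0.002221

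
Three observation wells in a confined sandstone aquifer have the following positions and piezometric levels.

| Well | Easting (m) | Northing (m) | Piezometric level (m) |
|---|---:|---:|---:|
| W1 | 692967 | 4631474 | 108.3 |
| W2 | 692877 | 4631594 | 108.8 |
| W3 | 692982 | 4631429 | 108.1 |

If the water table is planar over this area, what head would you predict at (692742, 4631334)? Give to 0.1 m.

107.5 m

With h = a·x + b·y + c and W1 as origin, the differences give:
  (-90)·a + 120·b = +0.5
  15·a + (-45)·b = -0.2
Eliminate b (×(-45) and ×120, subtract): 2250·a = 1.50 → a = ∂h/∂x = +0.0006667
Back-substitute: b = ∂h/∂y = +0.004667.
h(692742, 4631334) = 108.3 + (+0.0006667)·(-225) + (+0.004667)·(-140) = 108.3 -0.150 -0.653 = 107.497 m.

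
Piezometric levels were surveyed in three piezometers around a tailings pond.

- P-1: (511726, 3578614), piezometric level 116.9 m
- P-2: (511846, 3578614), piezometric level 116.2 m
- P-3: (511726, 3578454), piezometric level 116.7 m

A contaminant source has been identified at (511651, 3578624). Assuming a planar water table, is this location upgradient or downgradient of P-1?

∂h/∂x = (116.2 − 116.9) / (511846 − 511726) = -0.005833
∂h/∂y = (116.7 − 116.9) / (3578454 − 3578614) = +0.001250
Head at (511651, 3578624) = 116.9 + (-0.005833)·(-75) + (+0.001250)·(10) = 117.35 m.
That is higher than the 116.9 m at P-1, so the point is upgradient.

upgradient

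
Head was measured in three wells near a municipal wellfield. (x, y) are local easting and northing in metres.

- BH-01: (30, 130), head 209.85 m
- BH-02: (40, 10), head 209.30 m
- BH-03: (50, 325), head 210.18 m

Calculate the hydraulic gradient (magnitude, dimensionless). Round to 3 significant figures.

0.0159

Taking BH-01 as reference: BH-02−BH-01 = (10, -120, -0.55); BH-03−BH-01 = (20, 195, +0.33).
Solve a·Δx + b·Δy = Δh: det = 10·195 − 20·(-120) = 4350.
∂h/∂x = [(-0.55)·195 − (+0.33)·(-120)] / 4350 = -0.01555
∂h/∂y = [10·(+0.33) − 20·(-0.55)] / 4350 = +0.003287
|∇h| = √(-0.01555² + 0.003287²) = 0.01589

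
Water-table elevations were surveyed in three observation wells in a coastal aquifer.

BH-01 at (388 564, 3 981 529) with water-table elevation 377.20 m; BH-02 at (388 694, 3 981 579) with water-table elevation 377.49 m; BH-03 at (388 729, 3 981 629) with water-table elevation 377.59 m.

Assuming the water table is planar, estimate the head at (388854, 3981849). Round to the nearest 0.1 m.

Taking BH-01 as reference: BH-02−BH-01 = (130, 50, +0.29); BH-03−BH-01 = (165, 100, +0.39).
Solve a·Δx + b·Δy = Δh: det = 130·100 − 165·50 = 4750.
∂h/∂x = [(+0.29)·100 − (+0.39)·50] / 4750 = +0.002000
∂h/∂y = [130·(+0.39) − 165·(+0.29)] / 4750 = +0.0006000
h(388854, 3981849) = 377.20 + (+0.002000)·(290) + (+0.0006000)·(320) = 377.20 +0.580 +0.192 = 377.972 m.

378.0 m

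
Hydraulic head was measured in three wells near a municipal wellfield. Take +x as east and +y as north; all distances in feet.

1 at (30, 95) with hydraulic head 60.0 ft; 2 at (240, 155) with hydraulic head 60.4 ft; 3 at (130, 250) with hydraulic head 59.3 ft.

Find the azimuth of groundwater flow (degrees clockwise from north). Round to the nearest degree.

331°

With h = a·x + b·y + c and 1 as origin, the differences give:
  210·a + 60·b = +0.4
  100·a + 155·b = -0.7
Eliminate b (×155 and ×60, subtract): 26550·a = 104.00 → a = ∂h/∂x = +0.003917
Back-substitute: b = ∂h/∂y = -0.007043.
Flow direction (−∇h) has components (-0.003917 E, +0.007043 N).
Azimuth = atan2(E, N) = atan2(-0.003917, +0.007043) = 330.9° ≈ 331°.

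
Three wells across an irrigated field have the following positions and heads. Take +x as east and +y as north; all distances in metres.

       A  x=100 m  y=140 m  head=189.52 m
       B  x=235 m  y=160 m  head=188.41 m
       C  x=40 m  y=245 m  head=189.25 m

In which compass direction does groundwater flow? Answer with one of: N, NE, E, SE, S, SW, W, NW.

With h = a·x + b·y + c and A as origin, the differences give:
  135·a + 20·b = -1.11
  (-60)·a + 105·b = -0.27
Eliminate b (×105 and ×20, subtract): 15375·a = -111.150 → a = ∂h/∂x = -0.007229
Back-substitute: b = ∂h/∂y = -0.006702.
Flow = −∇h = (+0.007229 east, +0.006702 north), which points northeast.

NE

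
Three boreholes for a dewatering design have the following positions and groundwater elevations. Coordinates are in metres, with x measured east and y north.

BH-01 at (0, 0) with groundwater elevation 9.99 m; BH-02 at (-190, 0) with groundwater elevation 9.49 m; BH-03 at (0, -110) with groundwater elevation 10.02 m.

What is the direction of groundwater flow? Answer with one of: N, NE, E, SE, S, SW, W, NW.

W

∂h/∂x = (9.49 − 9.99) / (-190 − 0) = +0.002632
∂h/∂y = (10.02 − 9.99) / (-110 − 0) = -0.0002727
Flow = −∇h = (-0.002632 east, +0.0002727 north), which points west.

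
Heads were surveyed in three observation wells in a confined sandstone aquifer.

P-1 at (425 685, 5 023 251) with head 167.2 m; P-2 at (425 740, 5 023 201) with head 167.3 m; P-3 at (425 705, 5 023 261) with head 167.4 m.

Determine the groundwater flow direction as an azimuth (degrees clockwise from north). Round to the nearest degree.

231°

Taking P-1 as reference: P-2−P-1 = (55, -50, +0.1); P-3−P-1 = (20, 10, +0.2).
Determinant of the coordinate differences = 55·10 − 20·(-50) = 1550.
∂h/∂x = [(+0.1)·10 − (+0.2)·(-50)] / 1550 = +0.007097
∂h/∂y = [55·(+0.2) − 20·(+0.1)] / 1550 = +0.005806
Flow direction (−∇h) has components (-0.007097 E, -0.005806 N).
Azimuth = atan2(E, N) = atan2(-0.007097, -0.005806) = 230.7° ≈ 231°.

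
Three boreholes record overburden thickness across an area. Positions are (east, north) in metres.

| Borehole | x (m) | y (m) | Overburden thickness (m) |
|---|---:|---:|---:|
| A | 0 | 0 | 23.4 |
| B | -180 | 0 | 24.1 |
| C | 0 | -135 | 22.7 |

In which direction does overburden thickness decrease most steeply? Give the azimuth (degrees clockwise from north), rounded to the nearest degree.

143°

∂d/∂x = (24.1 − 23.4) / (-180 − 0) = -0.003889
∂d/∂y = (22.7 − 23.4) / (-135 − 0) = +0.005185
Steepest decrease is along −∇f: components (+0.003889 E, -0.005185 N).
Azimuth = atan2(+0.003889, -0.005185) = 143.1° ≈ 143°.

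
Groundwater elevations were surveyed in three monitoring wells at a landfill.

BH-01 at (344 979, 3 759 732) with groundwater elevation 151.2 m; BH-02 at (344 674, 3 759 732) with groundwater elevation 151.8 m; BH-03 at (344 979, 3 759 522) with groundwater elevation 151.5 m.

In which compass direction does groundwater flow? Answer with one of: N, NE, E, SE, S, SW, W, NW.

∂h/∂x = (151.8 − 151.2) / (344674 − 344979) = -0.001967
∂h/∂y = (151.5 − 151.2) / (3759522 − 3759732) = -0.001429
Flow = −∇h = (+0.001967 east, +0.001429 north), which points northeast.

NE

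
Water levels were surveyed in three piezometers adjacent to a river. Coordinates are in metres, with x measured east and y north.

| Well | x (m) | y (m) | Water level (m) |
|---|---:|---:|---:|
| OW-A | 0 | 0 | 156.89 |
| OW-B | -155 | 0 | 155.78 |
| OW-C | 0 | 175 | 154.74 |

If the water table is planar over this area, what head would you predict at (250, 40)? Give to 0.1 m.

158.2 m

∂h/∂x = (155.78 − 156.89) / (-155 − 0) = +0.007161
∂h/∂y = (154.74 − 156.89) / (175 − 0) = -0.01229
h(250, 40) = 156.89 + (+0.007161)·(250) + (-0.01229)·(40) = 156.89 +1.790 -0.491 = 158.189 m.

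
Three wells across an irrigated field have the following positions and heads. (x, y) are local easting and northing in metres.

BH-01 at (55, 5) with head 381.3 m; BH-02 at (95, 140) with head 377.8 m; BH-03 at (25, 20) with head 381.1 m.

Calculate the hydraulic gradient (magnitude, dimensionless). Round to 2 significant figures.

With h = a·x + b·y + c and BH-01 as origin, the differences give:
  40·a + 135·b = -3.5
  (-30)·a + 15·b = -0.2
Eliminate b (×15 and ×135, subtract): 4650·a = -25.50 → a = ∂h/∂x = -0.005484
Back-substitute: b = ∂h/∂y = -0.02430.
|∇h| = √(-0.005484² + -0.02430²) = 0.02491

0.025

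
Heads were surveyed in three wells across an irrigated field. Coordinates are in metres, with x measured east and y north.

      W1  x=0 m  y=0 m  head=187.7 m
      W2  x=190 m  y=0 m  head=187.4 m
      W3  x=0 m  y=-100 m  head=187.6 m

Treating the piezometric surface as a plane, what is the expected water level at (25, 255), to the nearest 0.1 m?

∂h/∂x = (187.4 − 187.7) / (190 − 0) = -0.001579
∂h/∂y = (187.6 − 187.7) / (-100 − 0) = +0.0010000
h(25, 255) = 187.7 + (-0.001579)·(25) + (+0.0010000)·(255) = 187.7 -0.039 +0.255 = 187.916 m.

187.9 m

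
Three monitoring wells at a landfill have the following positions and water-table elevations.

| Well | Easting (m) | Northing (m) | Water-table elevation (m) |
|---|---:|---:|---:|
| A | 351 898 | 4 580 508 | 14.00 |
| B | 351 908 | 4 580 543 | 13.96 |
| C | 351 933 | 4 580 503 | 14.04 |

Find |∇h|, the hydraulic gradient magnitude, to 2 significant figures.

0.0017

With h = a·x + b·y + c and A as origin, the differences give:
  10·a + 35·b = -0.04
  35·a + (-5)·b = +0.04
Eliminate b (×(-5) and ×35, subtract): -1275·a = -1.200 → a = ∂h/∂x = +0.0009412
Back-substitute: b = ∂h/∂y = -0.001412.
|∇h| = √(0.0009412² + -0.001412²) = 0.001697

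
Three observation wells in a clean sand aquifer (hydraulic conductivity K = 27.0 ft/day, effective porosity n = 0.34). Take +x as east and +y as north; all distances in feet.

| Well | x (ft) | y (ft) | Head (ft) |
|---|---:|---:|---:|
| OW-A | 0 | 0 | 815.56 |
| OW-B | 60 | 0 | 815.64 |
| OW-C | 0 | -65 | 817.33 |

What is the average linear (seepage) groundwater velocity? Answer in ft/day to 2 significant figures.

∂h/∂x = (815.64 − 815.56) / (60 − 0) = +0.001333
∂h/∂y = (817.33 − 815.56) / (-65 − 0) = -0.02723
|∇h| = √(0.001333² + -0.02723²) = 0.02726
Seepage velocity v = K·i/n = 27.0 × 0.02726 / 0.34 = 2.165 ft/day.

2.2 ft/day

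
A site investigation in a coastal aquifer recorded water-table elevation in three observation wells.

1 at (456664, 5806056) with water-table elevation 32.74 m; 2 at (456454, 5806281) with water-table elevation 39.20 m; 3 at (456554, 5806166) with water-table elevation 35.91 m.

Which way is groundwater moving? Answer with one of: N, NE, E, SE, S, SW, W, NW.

Three-point gradient (reference 1): Δ to 2 = (-210, 225, +6.46), Δ to 3 = (-110, 110, +3.17).
∂h/∂x = -0.001606, ∂h/∂y = +0.02721 (det = 1650).
Flow = −∇h = (+0.001606 east, -0.02721 north), which points south.

S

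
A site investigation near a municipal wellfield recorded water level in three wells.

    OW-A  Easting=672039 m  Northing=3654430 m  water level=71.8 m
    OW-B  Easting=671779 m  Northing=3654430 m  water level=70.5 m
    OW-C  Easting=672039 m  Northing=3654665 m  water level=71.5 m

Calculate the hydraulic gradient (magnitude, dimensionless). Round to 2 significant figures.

0.0052

∂h/∂x = (70.5 − 71.8) / (671779 − 672039) = +0.005000
∂h/∂y = (71.5 − 71.8) / (3654665 − 3654430) = -0.001277
|∇h| = √(0.005000² + -0.001277²) = 0.00516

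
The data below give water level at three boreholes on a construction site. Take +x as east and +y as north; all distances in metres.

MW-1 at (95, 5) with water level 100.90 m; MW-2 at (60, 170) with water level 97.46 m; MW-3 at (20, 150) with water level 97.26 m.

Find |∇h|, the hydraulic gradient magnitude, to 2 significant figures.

Three-point gradient (reference MW-1): Δ to MW-2 = (-35, 165, -3.44), Δ to MW-3 = (-75, 145, -3.64).
∂h/∂x = +0.01395, ∂h/∂y = -0.01789 (det = 7300).
|∇h| = √(0.01395² + -0.01789²) = 0.02269

0.023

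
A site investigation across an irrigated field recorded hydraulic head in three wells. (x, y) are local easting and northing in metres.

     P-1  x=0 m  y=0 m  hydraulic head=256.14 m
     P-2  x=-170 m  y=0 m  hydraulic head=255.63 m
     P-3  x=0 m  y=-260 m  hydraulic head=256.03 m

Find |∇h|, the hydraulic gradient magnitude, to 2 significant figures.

0.0030

∂h/∂x = (255.63 − 256.14) / (-170 − 0) = +0.003000
∂h/∂y = (256.03 − 256.14) / (-260 − 0) = +0.0004231
|∇h| = √(0.003000² + 0.0004231²) = 0.00303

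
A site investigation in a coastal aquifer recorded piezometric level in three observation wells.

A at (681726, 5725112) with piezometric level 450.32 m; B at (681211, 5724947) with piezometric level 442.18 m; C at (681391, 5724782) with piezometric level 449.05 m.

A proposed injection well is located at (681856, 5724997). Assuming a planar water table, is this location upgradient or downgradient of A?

Differences from A: to B (Δx, Δy, Δh) = (-515, -165, -8.14); to C = (-335, -330, -1.27).
Solve a·Δx + b·Δy = Δh: det = (-515)·(-330) − (-335)·(-165) = 114675.
∂h/∂x = [(-8.14)·(-330) − (-1.27)·(-165)] / 114675 = +0.02160
∂h/∂y = [(-515)·(-1.27) − (-335)·(-8.14)] / 114675 = -0.01808
Head at (681856, 5724997) = 450.32 + (+0.02160)·(130) + (-0.01808)·(-115) = 455.21 m.
That is higher than the 450.32 m at A, so the point is upgradient.

upgradient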